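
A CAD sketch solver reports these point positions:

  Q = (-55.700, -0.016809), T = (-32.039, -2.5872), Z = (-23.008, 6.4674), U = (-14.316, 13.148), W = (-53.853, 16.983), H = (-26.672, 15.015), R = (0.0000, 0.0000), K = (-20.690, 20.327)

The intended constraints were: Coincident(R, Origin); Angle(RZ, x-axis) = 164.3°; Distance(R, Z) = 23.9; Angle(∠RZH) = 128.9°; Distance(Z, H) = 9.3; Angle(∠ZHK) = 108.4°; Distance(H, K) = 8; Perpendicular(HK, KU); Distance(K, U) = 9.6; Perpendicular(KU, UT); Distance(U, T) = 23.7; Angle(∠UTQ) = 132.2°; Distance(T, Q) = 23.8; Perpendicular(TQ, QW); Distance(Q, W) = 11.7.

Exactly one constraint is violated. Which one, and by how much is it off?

Distance(Q, W) = 11.7 — off by 5.40.

R = (0.00, 0.00) ✓; RZ at 164.3° ✓; |RZ| = 23.90 ✓; ∠RZH = 128.9° ✓; |ZH| = 9.300 ✓; ∠ZHK = 108.4° ✓; |HK| = 8.000 ✓; ∠(HK, KU) = 90.00° ✓; |KU| = 9.600 ✓; ∠(KU, UT) = 90.00° ✓; |UT| = 23.70 ✓; ∠UTQ = 132.2° ✓; |TQ| = 23.80 ✓; ∠(TQ, QW) = 90.00° ✓; |QW| = 17.10 ✗.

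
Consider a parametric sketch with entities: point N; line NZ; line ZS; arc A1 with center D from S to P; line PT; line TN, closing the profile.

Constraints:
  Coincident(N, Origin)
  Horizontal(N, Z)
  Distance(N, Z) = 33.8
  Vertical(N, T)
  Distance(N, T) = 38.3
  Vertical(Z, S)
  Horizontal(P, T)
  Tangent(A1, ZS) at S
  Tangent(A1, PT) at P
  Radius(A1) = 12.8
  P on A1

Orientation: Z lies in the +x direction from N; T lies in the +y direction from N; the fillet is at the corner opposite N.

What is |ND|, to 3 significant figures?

33.0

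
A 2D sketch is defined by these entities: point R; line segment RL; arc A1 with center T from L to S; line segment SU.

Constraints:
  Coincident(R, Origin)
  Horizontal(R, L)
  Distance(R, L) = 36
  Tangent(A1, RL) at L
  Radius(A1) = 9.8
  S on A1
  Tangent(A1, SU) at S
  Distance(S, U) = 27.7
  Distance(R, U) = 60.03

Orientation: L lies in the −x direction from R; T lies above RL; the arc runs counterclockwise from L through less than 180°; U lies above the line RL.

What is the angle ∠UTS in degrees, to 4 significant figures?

70.52°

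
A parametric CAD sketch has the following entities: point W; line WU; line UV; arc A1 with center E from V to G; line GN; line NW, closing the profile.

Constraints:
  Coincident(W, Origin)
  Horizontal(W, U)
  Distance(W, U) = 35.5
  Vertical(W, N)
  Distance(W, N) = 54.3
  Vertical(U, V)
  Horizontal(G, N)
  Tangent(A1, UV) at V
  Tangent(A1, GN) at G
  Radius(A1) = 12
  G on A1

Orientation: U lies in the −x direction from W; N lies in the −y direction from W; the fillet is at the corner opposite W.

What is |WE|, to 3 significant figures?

48.4

W is at the origin; WU is horizontal with |WU| = 35.5 and U on the −x side, so U = (-35.5, 0.00). WN is vertical with |WN| = 54.3 and N on the −y side, so N = (0.00, -54.3). The virtual corner opposite W is at (-35.5, -54.3). Tangency of A1 to UV means the radius EV is perpendicular to UV and tangency of A1 to GN means the radius EG is perpendicular to GN, with radius 12.0, so the center E sits 12.0 in from both sides at E = (-23.5, -42.3). Then |WE| = |E − W| = 48.4.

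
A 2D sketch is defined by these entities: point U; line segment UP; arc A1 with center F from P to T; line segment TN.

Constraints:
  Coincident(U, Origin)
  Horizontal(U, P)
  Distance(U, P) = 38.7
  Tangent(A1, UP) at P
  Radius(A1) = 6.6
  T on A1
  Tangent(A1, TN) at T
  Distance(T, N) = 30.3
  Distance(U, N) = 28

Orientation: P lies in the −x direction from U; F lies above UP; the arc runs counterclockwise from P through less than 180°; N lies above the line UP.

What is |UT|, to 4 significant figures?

33.89

Checks: ∠(FP, PU) = 90.00° ✓; |FT| = 6.600 ✓; ∠(FT, TN) = 90.00° ✓; |TN| = 30.30 ✓; |UN| = 28.00 ✓.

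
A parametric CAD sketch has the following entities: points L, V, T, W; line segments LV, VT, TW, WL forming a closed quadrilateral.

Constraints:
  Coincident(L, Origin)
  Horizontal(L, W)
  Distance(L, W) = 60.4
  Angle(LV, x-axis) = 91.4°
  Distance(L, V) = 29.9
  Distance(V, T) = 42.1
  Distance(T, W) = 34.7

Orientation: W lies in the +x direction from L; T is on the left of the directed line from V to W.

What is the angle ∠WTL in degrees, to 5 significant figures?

88.232°

Checks: |VT| = 42.10 ✓; |TW| = 34.70 ✓.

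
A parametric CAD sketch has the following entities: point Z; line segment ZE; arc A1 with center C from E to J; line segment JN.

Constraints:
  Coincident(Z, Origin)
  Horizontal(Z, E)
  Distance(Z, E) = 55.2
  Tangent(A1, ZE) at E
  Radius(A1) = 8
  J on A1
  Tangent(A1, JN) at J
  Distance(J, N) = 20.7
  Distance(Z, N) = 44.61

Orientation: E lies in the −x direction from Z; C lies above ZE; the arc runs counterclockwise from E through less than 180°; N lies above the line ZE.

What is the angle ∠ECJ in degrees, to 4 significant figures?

62.21°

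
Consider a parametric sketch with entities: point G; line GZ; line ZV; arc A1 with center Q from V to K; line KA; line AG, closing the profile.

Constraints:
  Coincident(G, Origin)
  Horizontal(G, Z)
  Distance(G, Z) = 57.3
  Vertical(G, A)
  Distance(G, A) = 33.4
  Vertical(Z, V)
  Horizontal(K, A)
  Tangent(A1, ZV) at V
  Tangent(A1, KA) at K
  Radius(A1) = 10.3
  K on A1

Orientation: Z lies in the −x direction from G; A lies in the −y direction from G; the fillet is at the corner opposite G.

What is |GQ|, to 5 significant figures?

52.370

G is at the origin; G and Z share the same y with |GZ| = 57.3 and Z on the −x side, so Z = (-57.300, 0.0000). G and A share the same x with |GA| = 33.4 and A on the −y side, so A = (0.0000, -33.400). The virtual corner opposite G is at (-57.300, -33.400). A1 meets ZV tangentially, so QV is at right angles to ZV and A1 meets KA tangentially, so QK is at right angles to KA, with radius 10.3, so the center Q sits 10.3 in from both sides at Q = (-47.000, -23.100). Then |GQ| = |Q − G| = 52.370.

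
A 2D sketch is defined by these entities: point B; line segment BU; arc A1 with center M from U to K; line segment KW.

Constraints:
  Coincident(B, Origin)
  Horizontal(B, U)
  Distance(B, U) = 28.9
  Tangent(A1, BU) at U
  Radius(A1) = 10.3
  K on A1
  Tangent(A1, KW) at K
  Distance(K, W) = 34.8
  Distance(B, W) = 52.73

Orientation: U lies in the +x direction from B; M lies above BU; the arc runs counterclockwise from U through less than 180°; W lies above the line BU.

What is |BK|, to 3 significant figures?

41.0

B is at the origin; BU is horizontal with |BU| = 28.9 and U on the +x side, so U = (28.9, 0.00). The tangent condition forces MU to be normal to BU, so M = U + (0, 10.3) = (28.9, 10.3). Since MK ⟂ KW (tangency), |MW| = √(10.3² + 34.8²) = 36.3 regardless of where K sits on A1. So W lies on both circle(B, 52.73) and circle(M, 36.3); the above-BU intersection is W = (25.1, 46.4). K is the foot of the tangent from W: K = (38.4, 14.2).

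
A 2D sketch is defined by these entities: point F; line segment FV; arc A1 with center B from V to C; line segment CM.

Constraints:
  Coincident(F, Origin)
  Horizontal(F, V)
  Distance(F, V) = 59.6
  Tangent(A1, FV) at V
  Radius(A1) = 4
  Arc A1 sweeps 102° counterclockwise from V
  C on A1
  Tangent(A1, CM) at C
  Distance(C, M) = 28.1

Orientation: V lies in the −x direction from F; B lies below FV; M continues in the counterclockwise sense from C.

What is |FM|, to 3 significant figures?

66.1

On A1, V sits at bearing 90° from B; a 102° counterclockwise sweep puts C at bearing 192°, so C = B + 4.0·(cos 192°, sin 192°) = (-63.5, -4.83). Since A1 is tangent to CM there, BC ⟂ CM, so CM runs along (−sin 192°, cos 192°); with |CM| = 28.1, M = (-57.7, -32.3). Then |FM| = |M − F| = 66.1.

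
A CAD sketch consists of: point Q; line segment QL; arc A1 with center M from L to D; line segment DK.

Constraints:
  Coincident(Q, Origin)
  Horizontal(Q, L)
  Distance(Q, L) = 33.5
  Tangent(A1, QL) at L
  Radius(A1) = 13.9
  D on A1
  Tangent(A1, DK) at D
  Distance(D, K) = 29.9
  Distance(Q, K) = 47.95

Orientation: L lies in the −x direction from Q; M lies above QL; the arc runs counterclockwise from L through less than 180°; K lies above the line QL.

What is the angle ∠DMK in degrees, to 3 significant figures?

65.1°

Q is at the origin; QL is horizontal with |QL| = 33.5 and L on the −x side, so L = (-33.5, 0.00). The tangent condition forces ML to be normal to QL, so M = L + (0, 13.9) = (-33.5, 13.9). Since MD ⟂ DK (tangency), |MK| = √(13.9² + 29.9²) = 33.0 regardless of where D sits on A1. So K lies on both circle(Q, 47.95) and circle(M, 33.0); the above-QL intersection is K = (-19.6, 43.8). D is the foot of the tangent from K: D = (-19.6, 13.9).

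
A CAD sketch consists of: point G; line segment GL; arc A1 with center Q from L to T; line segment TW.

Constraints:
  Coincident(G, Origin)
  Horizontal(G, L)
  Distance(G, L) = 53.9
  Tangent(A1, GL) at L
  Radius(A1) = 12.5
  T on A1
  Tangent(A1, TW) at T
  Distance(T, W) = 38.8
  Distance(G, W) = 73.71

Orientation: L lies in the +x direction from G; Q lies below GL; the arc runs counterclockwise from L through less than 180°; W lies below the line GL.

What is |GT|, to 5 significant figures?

44.545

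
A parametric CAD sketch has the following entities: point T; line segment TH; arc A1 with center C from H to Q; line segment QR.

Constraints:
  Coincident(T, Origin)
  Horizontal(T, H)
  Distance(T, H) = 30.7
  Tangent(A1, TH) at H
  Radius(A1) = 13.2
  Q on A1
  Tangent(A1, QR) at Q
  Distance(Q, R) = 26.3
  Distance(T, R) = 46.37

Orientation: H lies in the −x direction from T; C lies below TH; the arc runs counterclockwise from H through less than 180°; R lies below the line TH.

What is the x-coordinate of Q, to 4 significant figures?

-40.03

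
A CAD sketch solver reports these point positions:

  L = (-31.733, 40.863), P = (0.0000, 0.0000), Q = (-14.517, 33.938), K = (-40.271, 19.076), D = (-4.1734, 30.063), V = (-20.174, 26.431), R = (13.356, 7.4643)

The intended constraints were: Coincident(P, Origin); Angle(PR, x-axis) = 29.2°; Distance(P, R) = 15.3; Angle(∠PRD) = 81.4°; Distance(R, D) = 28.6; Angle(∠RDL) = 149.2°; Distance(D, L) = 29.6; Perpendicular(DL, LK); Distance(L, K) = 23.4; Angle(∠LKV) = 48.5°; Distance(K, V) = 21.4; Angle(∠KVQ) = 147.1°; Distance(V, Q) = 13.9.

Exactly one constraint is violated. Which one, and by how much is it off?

Distance(V, Q) = 13.9 — off by 4.50.

P = (0.00, 0.00) ✓; PR at 29.20° ✓; |PR| = 15.30 ✓; ∠PRD = 81.40° ✓; |RD| = 28.60 ✓; ∠RDL = 149.2° ✓; |DL| = 29.60 ✓; ∠(DL, LK) = 90.00° ✓; |LK| = 23.40 ✓; ∠LKV = 48.50° ✓; |KV| = 21.40 ✓; ∠KVQ = 147.1° ✓; |VQ| = 9.400 ✗.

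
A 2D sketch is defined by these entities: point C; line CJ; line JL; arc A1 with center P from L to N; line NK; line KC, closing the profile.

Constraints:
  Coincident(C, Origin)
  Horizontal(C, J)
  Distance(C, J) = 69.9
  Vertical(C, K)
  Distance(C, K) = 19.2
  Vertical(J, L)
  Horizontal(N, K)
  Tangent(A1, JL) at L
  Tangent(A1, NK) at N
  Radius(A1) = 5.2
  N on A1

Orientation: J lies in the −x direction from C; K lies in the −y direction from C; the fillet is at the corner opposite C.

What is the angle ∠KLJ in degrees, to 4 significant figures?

94.25°

C is at the origin; C and J share the same y with |CJ| = 69.9 and J on the −x side, so J = (-69.90, 0.000). C and K share the same x with |CK| = 19.2 and K on the −y side, so K = (0.000, -19.20). The virtual corner opposite C is at (-69.90, -19.20). A1 meets JL tangentially, so PL is at right angles to JL and A1 meets NK tangentially, so PN is at right angles to NK, with radius 5.2, so the center P sits 5.2 in from both sides at P = (-64.70, -14.00). That places the tangent points at L = (-69.90, -14.00) on JL and N = (-64.70, -19.20) on NK. Then cos ∠KLJ = LK·LJ / (|LK||LJ|), giving 94.25°.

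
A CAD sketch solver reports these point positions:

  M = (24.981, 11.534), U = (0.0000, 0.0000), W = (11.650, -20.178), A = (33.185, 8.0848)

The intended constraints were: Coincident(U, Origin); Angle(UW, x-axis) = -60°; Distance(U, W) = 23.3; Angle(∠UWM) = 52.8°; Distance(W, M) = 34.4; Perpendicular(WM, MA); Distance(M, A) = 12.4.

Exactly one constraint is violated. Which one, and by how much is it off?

Distance(M, A) = 12.4 — off by 3.50.

U = (0.00, 0.00) ✓; UW at -60.00° ✓; |UW| = 23.30 ✓; ∠UWM = 52.80° ✓; |WM| = 34.40 ✓; ∠(WM, MA) = 90.00° ✓; |MA| = 8.900 ✗.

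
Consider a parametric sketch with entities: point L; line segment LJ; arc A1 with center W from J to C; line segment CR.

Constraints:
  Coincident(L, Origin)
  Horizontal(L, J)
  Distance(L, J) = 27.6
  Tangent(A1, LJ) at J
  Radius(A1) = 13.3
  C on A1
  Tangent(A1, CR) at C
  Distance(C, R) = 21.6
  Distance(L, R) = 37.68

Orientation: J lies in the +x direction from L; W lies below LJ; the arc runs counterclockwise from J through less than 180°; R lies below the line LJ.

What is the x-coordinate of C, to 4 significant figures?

14.30

L is at the origin; LJ is horizontal with |LJ| = 27.6 and J on the +x side, so J = (27.60, 0.000). Tangency of A1 to LJ means the radius WJ is perpendicular to LJ, so W = J + (0, -13.3) = (27.60, -13.30). Since WC ⟂ CR (tangency), |WR| = √(13.3² + 21.6²) = 25.37 regardless of where C sits on A1. So R lies on both circle(L, 37.68) and circle(W, 25.37); the below-LJ intersection is R = (14.26, -34.88). C is the foot of the tangent from R: C = (14.30, -13.28).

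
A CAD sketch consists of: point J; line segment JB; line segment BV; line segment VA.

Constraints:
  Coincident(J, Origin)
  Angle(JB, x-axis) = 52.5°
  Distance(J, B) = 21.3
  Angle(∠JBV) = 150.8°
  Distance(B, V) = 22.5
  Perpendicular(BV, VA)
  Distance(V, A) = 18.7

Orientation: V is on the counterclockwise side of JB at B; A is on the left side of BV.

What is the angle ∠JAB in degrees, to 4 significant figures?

28.30°

J is at the origin; JB runs at 52.5° with length 21.3, so B = 21.3·(cos 52.5°, sin 52.5°) = (12.97, 16.90). ∠JBV = 150.8°, so BV runs at 52.5° + (180° − 150.8°) = 81.70° from the x-axis; with |BV| = 22.5, V = B + 22.5·(cos 81.70°, sin 81.70°) = (16.21, 39.16). BV is perpendicular to VA; with |VA| = 18.7 on the left of BV, A = V + 18.7·(-0.9895, 0.1444) = (-2.289, 41.86). Then cos ∠JAB = AJ·AB / (|AJ||AB|), giving 28.30°.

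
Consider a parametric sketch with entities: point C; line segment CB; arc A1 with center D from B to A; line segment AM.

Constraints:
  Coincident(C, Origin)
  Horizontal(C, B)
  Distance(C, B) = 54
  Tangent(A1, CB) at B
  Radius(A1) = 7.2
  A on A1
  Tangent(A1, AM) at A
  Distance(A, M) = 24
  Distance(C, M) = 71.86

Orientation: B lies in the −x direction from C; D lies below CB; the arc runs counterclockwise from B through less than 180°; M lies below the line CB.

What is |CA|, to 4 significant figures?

61.35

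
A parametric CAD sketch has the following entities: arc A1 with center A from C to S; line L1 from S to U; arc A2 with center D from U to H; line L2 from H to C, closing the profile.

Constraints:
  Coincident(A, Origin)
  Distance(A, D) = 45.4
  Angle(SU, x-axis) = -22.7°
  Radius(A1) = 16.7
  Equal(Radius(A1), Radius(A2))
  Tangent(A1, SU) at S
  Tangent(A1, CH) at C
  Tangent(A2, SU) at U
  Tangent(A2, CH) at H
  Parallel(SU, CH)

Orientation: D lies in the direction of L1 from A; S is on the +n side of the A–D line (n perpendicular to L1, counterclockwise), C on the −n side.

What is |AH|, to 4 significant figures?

48.37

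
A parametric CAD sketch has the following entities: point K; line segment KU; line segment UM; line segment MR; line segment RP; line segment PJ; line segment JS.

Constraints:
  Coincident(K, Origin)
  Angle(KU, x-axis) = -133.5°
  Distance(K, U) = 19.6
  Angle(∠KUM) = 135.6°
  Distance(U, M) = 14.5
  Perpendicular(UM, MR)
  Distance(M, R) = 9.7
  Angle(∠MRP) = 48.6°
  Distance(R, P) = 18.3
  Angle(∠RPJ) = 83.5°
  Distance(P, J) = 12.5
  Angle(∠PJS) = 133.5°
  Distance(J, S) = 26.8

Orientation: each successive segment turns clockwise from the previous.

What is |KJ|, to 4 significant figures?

34.33

K is at the origin; KU runs at -133.5° with length 19.6, so U = (-13.49, -14.22). ∠KUM = 135.6° gives UM at -177.9° from the x-axis; with |UM| = 14.5, M = (-27.98, -14.75). UM is perpendicular to MR, so MR runs at 92.10°; with |MR| = 9.7, R = (-28.34, -5.055). ∠MRP = 48.6° gives RP at -39.30° from the x-axis; with |RP| = 18.3, P = (-14.18, -16.65). ∠RPJ = 83.5° gives PJ at -135.8° from the x-axis; with |PJ| = 12.5, J = (-23.14, -25.36). Then |KJ| = |J − K| = 34.33.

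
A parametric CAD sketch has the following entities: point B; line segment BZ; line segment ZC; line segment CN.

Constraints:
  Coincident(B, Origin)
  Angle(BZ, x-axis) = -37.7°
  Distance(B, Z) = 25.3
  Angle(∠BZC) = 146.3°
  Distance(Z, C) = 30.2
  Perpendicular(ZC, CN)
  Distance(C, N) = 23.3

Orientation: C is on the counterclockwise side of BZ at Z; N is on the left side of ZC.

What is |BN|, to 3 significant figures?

52.1

B is at the origin; BZ runs at -37.7° with length 25.3, so Z = 25.3·(cos -37.7°, sin -37.7°) = (20.0, -15.5). ∠BZC = 146.3°, so ZC runs at -37.7° + (180° − 146.3°) = -4.00° from the x-axis; with |ZC| = 30.2, C = Z + 30.2·(cos -4.00°, sin -4.00°) = (50.1, -17.6). The perpendicularity gives CN at right angles to ZC; with |CN| = 23.3 on the left of ZC, N = C + 23.3·(0.0698, 0.998) = (51.8, 5.66). Then |BN| = |N − B| = 52.1.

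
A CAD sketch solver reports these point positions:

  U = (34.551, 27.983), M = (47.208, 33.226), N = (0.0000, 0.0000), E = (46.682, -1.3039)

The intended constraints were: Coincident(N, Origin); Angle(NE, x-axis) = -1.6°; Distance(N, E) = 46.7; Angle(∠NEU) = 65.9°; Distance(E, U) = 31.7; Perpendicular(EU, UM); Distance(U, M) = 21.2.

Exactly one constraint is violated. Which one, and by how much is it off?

Distance(U, M) = 21.2 — off by 7.50.

N = (0.00, 0.00) ✓; NE at -1.600° ✓; |NE| = 46.70 ✓; ∠NEU = 65.90° ✓; |EU| = 31.70 ✓; ∠(EU, UM) = 90.00° ✓; |UM| = 13.70 ✗.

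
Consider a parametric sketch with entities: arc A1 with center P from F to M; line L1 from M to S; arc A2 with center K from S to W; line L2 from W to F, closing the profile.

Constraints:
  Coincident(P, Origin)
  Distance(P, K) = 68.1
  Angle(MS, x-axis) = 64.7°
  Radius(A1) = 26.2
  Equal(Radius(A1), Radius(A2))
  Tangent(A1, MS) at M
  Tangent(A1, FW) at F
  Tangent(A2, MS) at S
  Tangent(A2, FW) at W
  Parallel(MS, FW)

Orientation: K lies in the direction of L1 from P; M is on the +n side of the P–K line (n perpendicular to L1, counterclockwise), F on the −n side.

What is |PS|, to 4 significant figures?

72.97

The slot axis is L1's direction at 64.7°, so u = (cos 64.7°, sin 64.7°) = (0.4274, 0.9041) and n = (−sin 64.7°, cos 64.7°) = (-0.9041, 0.4274). P is at the origin and K lies 68.1 along u from P, so K = 68.1·u = (29.10, 61.57). Tangency of A1 to both parallel lines with radius 26.2 puts M and F at P ± 26.2·n: M = (-23.69, 11.20), F = (23.69, -11.20). Equal radii place S and W the same way about K: S = K + 26.2·n = (5.416, 72.76), W = K − 26.2·n = (52.79, 50.37). Then |PS| = |S − P| = 72.97.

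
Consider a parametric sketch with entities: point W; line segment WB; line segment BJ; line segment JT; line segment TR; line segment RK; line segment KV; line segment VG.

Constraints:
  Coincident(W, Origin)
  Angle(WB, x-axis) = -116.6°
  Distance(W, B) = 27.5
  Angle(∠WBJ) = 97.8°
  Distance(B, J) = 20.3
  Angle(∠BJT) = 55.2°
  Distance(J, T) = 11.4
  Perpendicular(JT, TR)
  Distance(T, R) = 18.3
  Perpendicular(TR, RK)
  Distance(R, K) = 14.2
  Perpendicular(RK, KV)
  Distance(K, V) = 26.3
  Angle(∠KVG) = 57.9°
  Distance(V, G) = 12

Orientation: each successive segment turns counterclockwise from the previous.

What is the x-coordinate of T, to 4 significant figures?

4.357

W is at the origin; WB runs at -116.6° with length 27.5, so B = (-12.31, -24.59). ∠WBJ = 97.8° gives BJ at -34.40° from the x-axis; with |BJ| = 20.3, J = (4.436, -36.06). ∠BJT = 55.2° gives JT at 90.40° from the x-axis; with |JT| = 11.4, T = (4.357, -24.66). So T.x = 4.357.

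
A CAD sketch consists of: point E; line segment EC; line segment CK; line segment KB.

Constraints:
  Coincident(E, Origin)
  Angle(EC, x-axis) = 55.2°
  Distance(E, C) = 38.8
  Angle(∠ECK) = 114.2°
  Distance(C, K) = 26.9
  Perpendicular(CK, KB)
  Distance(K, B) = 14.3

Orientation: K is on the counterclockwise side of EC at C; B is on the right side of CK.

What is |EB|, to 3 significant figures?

65.6

E is at the origin; EC runs at 55.2° with length 38.8, so C = 38.8·(cos 55.2°, sin 55.2°) = (22.1, 31.9). ∠ECK = 114.2°, so CK runs at 55.2° + (180° − 114.2°) = 121° from the x-axis; with |CK| = 26.9, K = C + 26.9·(cos 121°, sin 121°) = (8.29, 54.9). The perpendicularity gives KB at right angles to CK; with |KB| = 14.3 on the right of CK, B = K + 14.3·(0.857, 0.515) = (20.5, 62.3). Then |EB| = |B − E| = 65.6.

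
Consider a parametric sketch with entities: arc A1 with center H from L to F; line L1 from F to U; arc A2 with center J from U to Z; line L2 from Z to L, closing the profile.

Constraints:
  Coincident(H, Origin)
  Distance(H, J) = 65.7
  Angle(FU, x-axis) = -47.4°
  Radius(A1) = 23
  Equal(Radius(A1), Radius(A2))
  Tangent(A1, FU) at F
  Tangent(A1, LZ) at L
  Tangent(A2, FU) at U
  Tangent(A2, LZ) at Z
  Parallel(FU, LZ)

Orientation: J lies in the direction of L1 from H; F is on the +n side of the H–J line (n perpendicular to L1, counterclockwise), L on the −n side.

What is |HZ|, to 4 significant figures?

69.61

Tangency of A1 to both parallel lines with radius 23.0 puts F and L at H ± 23.0·n: F = (16.93, 15.57), L = (-16.93, -15.57). Equal radii place U and Z the same way about J: U = J + 23.0·n = (61.40, -32.79), Z = J − 23.0·n = (27.54, -63.93). Then |HZ| = |Z − H| = 69.61.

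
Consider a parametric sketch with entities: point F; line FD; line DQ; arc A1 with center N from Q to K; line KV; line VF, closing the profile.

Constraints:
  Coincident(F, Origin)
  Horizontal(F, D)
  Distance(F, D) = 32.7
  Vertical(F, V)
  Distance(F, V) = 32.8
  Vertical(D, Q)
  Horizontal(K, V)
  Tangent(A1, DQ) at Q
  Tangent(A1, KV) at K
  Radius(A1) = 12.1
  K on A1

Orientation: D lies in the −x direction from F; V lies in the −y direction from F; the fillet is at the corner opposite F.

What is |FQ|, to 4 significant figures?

38.70

The virtual corner opposite F is at (-32.70, -32.80). Tangency of A1 to DQ means the radius NQ is perpendicular to DQ and A1 meets KV tangentially, so NK is at right angles to KV, with radius 12.1, so the center N sits 12.1 in from both sides at N = (-20.60, -20.70). That places the tangent points at Q = (-32.70, -20.70) on DQ and K = (-20.60, -32.80) on KV. Then |FQ| = |Q − F| = 38.70.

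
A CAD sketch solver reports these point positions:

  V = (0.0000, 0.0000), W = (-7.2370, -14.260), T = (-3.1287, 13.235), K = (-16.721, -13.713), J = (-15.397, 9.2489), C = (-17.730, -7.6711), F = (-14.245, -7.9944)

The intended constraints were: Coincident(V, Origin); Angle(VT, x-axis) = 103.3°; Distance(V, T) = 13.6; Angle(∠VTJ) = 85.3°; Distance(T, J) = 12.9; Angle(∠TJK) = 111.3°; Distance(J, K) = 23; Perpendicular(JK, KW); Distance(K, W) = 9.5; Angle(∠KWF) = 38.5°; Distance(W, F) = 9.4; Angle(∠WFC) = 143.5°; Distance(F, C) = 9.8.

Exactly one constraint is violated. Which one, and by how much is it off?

Distance(F, C) = 9.8 — off by 6.30.

V = (0.00, 0.00) ✓; VT at 103.3° ✓; |VT| = 13.60 ✓; ∠VTJ = 85.30° ✓; |TJ| = 12.90 ✓; ∠TJK = 111.3° ✓; |JK| = 23.00 ✓; ∠(JK, KW) = 90.00° ✓; |KW| = 9.500 ✓; ∠KWF = 38.50° ✓; |WF| = 9.401 ✓; ∠WFC = 143.5° ✓; |FC| = 3.500 ✗.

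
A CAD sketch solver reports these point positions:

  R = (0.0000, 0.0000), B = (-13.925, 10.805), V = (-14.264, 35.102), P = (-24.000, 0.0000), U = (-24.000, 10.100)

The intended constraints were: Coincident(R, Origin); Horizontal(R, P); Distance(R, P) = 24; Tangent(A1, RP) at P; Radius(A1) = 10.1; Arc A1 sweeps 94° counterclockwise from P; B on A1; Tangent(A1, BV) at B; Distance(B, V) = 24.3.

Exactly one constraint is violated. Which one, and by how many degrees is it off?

Tangent(A1, BV) at B — off by 3.20°.

R = (0.00, 0.00) ✓; R.y = 0.00, P.y = 0.00 ✓; |RP| = 24.00 ✓; ∠(UP, PR) = 90.00° ✓; |UP| = 10.10 ✓; bearing(U→B) − bearing(U→P) = 94.00° ✓; |UB| = 10.10 ✓; ∠(UB, BV) = 93.20° ✗; |BV| = 24.30 ✓.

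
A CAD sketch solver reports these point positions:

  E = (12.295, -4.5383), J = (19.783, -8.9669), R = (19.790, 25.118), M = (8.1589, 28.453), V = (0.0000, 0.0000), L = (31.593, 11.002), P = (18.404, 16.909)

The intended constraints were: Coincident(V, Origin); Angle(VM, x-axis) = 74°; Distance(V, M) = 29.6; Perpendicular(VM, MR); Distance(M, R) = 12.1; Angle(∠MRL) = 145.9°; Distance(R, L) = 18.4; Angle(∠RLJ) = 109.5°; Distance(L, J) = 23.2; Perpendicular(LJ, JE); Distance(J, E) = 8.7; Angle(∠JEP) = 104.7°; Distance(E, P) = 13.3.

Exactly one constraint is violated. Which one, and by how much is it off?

Distance(E, P) = 13.3 — off by 9.00.

V = (0.00, 0.00) ✓; VM at 74.00° ✓; |VM| = 29.60 ✓; ∠(VM, MR) = 90.00° ✓; |MR| = 12.10 ✓; ∠MRL = 145.9° ✓; |RL| = 18.40 ✓; ∠RLJ = 109.5° ✓; |LJ| = 23.20 ✓; ∠(LJ, JE) = 90.00° ✓; |JE| = 8.700 ✓; ∠JEP = 104.7° ✓; |EP| = 22.30 ✗.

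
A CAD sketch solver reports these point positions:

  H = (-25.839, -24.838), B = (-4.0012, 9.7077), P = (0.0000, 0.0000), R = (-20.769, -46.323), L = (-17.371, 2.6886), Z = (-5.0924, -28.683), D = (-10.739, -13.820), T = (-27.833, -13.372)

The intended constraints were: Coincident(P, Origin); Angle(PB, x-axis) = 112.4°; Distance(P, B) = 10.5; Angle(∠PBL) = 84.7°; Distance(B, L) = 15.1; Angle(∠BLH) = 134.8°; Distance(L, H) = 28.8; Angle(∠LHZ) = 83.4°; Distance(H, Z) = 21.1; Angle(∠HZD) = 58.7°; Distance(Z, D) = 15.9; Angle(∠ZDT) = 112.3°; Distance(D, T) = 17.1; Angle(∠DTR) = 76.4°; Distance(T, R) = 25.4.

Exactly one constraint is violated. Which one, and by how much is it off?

Distance(T, R) = 25.4 — off by 8.30.

P = (0.00, 0.00) ✓; PB at 112.4° ✓; |PB| = 10.50 ✓; ∠PBL = 84.70° ✓; |BL| = 15.10 ✓; ∠BLH = 134.8° ✓; |LH| = 28.80 ✓; ∠LHZ = 83.40° ✓; |HZ| = 21.10 ✓; ∠HZD = 58.70° ✓; |ZD| = 15.90 ✓; ∠ZDT = 112.3° ✓; |DT| = 17.10 ✓; ∠DTR = 76.40° ✓; |TR| = 33.70 ✗.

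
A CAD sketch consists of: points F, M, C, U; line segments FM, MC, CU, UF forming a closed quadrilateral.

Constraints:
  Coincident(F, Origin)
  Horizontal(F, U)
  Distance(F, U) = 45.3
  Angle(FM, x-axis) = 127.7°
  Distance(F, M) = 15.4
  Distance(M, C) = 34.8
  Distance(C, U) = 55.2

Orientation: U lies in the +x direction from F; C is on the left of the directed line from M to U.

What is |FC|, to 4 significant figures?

42.64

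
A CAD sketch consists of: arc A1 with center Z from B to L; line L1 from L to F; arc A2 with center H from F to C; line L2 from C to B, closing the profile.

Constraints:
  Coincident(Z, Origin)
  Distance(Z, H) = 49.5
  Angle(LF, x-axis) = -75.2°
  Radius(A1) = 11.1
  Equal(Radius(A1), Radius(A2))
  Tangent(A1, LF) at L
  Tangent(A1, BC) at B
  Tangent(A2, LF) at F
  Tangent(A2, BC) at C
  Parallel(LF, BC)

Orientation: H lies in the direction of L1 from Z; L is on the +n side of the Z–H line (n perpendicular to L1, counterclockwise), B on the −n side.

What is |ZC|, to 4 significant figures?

50.73

Tangency of A1 to both parallel lines with radius 11.1 puts L and B at Z ± 11.1·n: L = (10.73, 2.835), B = (-10.73, -2.835). Equal radii place F and C the same way about H: F = H + 11.1·n = (23.38, -45.02), C = H − 11.1·n = (1.913, -50.69). Then |ZC| = |C − Z| = 50.73.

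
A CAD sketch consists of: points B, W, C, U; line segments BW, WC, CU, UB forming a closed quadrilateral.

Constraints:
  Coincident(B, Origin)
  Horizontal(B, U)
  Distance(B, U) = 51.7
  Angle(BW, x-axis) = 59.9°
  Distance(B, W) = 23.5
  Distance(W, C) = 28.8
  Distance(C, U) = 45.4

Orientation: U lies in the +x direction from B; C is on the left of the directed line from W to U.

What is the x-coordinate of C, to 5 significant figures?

31.960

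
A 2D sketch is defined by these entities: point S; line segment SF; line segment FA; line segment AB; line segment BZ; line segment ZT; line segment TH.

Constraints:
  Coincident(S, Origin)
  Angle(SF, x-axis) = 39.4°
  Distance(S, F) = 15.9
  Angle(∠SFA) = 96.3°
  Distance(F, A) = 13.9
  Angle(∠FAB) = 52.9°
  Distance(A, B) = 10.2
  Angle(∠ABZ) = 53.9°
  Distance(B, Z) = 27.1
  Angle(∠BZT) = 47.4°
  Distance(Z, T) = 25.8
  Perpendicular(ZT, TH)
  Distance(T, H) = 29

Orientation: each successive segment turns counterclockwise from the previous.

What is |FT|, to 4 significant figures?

24.06

S is at the origin; SF runs at 39.4° with length 15.9, so F = (12.29, 10.09). ∠SFA = 96.3° gives FA at 123.1° from the x-axis; with |FA| = 13.9, A = (4.696, 21.74). ∠FAB = 52.9° gives AB at -109.8° from the x-axis; with |AB| = 10.2, B = (1.241, 12.14). ∠ABZ = 53.9° gives BZ at 16.30° from the x-axis; with |BZ| = 27.1, Z = (27.25, 19.75). ∠BZT = 47.4° gives ZT at 148.9° from the x-axis; with |ZT| = 25.8, T = (5.160, 33.07). Then |FT| = |T − F| = 24.06.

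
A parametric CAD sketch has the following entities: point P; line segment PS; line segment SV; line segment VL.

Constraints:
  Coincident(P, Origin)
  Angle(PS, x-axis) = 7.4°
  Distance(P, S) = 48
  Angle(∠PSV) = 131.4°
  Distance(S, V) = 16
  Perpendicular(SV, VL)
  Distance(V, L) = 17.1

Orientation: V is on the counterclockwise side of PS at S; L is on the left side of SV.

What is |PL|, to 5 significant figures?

51.350

P is at the origin; PS runs at 7.4° with length 48.0, so S = 48.0·(cos 7.4°, sin 7.4°) = (47.600, 6.1822). ∠PSV = 131.4°, so SV runs at 7.4° + (180° − 131.4°) = 56.000° from the x-axis; with |SV| = 16.0, V = S + 16.0·(cos 56.000°, sin 56.000°) = (56.547, 19.447). The perpendicularity gives VL at right angles to SV; with |VL| = 17.1 on the left of SV, L = V + 17.1·(-0.82904, 0.55919) = (42.371, 29.009). Then |PL| = |L − P| = 51.350.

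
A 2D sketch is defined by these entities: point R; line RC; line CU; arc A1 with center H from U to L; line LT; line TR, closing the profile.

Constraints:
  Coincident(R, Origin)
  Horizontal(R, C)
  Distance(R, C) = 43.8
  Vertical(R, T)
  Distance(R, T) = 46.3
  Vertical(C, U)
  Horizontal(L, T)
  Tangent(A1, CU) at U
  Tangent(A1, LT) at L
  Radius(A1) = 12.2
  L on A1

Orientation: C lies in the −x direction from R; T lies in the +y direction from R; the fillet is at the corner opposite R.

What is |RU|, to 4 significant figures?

55.51

R is at the origin; RC is horizontal with |RC| = 43.8 and C on the −x side, so C = (-43.80, 0.000). RT is vertical with |RT| = 46.3 and T on the +y side, so T = (0.000, 46.30). The virtual corner opposite R is at (-43.80, 46.30). The tangent condition forces HU to be normal to CU and A1 meets LT tangentially, so HL is at right angles to LT, with radius 12.2, so the center H sits 12.2 in from both sides at H = (-31.60, 34.10). That places the tangent points at U = (-43.80, 34.10) on CU and L = (-31.60, 46.30) on LT. Then |RU| = |U − R| = 55.51.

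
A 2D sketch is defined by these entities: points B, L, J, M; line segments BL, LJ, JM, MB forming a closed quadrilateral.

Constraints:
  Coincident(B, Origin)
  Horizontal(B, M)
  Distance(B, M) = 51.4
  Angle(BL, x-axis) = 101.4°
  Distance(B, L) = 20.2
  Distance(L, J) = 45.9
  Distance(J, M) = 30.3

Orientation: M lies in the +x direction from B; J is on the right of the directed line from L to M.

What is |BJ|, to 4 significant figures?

29.71

Checks: |LJ| = 45.90 ✓; |JM| = 30.30 ✓.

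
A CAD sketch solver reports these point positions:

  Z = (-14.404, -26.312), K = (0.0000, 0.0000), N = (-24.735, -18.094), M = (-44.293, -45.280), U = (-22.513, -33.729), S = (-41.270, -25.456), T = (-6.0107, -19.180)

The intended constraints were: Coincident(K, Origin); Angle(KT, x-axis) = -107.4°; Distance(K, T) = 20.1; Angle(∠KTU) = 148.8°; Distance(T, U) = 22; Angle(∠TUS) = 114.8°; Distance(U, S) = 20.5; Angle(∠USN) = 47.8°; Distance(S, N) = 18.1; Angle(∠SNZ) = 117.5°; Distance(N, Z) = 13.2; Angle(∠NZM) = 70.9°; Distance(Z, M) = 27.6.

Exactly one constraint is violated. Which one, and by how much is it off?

Distance(Z, M) = 27.6 — off by 7.80.

K = (0.00, 0.00) ✓; KT at -107.4° ✓; |KT| = 20.10 ✓; ∠KTU = 148.8° ✓; |TU| = 22.00 ✓; ∠TUS = 114.8° ✓; |US| = 20.50 ✓; ∠USN = 47.80° ✓; |SN| = 18.10 ✓; ∠SNZ = 117.5° ✓; |NZ| = 13.20 ✓; ∠NZM = 70.90° ✓; |ZM| = 35.40 ✗.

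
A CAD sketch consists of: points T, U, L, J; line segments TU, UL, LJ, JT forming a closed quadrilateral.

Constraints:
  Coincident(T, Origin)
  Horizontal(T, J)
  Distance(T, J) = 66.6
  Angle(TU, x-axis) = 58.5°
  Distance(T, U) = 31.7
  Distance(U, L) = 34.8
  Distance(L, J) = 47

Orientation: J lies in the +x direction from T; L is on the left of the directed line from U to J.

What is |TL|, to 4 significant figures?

64.04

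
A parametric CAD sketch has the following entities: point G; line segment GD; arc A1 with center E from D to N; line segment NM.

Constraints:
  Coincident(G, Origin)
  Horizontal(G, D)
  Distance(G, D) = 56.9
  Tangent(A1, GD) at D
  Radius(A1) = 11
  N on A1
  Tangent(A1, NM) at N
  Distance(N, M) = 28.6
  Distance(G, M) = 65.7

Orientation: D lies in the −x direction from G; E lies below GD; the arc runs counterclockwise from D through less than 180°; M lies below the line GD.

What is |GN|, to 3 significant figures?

68.4

Checks: |EN| = 11.00 ✓; ∠(EN, NM) = 90.00° ✓; |NM| = 28.60 ✓; |GM| = 65.70 ✓.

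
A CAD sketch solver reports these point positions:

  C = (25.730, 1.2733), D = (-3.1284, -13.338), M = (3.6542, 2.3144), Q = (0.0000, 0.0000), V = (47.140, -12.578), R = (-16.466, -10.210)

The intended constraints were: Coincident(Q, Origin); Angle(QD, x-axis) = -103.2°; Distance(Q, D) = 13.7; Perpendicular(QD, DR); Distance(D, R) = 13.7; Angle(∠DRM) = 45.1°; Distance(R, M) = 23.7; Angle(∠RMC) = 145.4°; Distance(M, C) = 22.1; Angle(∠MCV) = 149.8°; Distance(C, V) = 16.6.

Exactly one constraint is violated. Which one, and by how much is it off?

Distance(C, V) = 16.6 — off by 8.90.

Q = (0.00, 0.00) ✓; QD at -103.2° ✓; |QD| = 13.70 ✓; ∠(QD, DR) = 90.00° ✓; |DR| = 13.70 ✓; ∠DRM = 45.10° ✓; |RM| = 23.70 ✓; ∠RMC = 145.4° ✓; |MC| = 22.10 ✓; ∠MCV = 149.8° ✓; |CV| = 25.50 ✗.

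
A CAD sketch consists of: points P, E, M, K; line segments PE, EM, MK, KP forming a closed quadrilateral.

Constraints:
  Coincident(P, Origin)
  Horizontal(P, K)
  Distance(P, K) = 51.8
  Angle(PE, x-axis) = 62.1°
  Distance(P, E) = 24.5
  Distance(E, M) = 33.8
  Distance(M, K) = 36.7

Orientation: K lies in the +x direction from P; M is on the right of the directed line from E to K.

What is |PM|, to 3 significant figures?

20.6

Checks: |EM| = 33.80 ✓; |MK| = 36.70 ✓.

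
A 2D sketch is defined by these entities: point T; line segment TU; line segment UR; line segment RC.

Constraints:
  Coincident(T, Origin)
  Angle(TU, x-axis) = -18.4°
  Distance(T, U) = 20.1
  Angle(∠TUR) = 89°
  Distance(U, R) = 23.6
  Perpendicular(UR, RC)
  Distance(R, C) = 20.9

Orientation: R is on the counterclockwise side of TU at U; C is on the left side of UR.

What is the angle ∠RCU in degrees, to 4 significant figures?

48.47°

∠TUR = 89.0°, so UR runs at -18.4° + (180° − 89.0°) = 72.60° from the x-axis; with |UR| = 23.6, R = U + 23.6·(cos 72.60°, sin 72.60°) = (26.13, 16.18). UR ⟂ RC; with |RC| = 20.9 on the left of UR, C = R + 20.9·(-0.9542, 0.2990) = (6.186, 22.43). Then cos ∠RCU = CR·CU / (|CR||CU|), giving 48.47°.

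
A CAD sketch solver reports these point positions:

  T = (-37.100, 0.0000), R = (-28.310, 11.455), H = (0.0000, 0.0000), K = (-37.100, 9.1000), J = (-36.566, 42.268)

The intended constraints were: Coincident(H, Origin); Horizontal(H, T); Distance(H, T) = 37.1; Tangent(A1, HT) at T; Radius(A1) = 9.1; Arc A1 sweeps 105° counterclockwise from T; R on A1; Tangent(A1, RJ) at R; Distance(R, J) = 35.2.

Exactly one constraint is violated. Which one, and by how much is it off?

Distance(R, J) = 35.2 — off by 3.30.

H = (0.00, 0.00) ✓; H.y = 0.00, T.y = 0.00 ✓; |HT| = 37.10 ✓; ∠(KT, TH) = 90.00° ✓; |KT| = 9.100 ✓; bearing(K→R) − bearing(K→T) = 105.0° ✓; |KR| = 9.100 ✓; ∠(KR, RJ) = 90.00° ✓; |RJ| = 31.90 ✗.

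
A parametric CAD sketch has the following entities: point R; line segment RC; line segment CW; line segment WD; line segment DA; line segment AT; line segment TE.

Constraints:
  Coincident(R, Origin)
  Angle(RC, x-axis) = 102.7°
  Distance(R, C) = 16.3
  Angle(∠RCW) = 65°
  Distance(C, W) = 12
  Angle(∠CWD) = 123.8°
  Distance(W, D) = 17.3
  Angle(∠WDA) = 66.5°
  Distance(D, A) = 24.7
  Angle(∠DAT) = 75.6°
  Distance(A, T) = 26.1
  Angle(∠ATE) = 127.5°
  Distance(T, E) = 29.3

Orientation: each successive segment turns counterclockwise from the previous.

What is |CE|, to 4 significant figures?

33.25

∠DAT = 75.6° gives AT at 131.8° from the x-axis; with |AT| = 26.1, T = (-7.369, 22.13). ∠ATE = 127.5° gives TE at -175.7° from the x-axis; with |TE| = 29.3, E = (-36.59, 19.93). Then |CE| = |E − C| = 33.25.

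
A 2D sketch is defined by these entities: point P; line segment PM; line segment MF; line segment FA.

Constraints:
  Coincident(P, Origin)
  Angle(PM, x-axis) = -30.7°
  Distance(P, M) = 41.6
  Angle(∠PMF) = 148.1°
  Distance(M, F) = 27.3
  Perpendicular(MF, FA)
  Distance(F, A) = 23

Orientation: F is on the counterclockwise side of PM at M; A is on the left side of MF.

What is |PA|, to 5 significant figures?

62.625

∠PMF = 148.1°, so MF runs at -30.7° + (180° − 148.1°) = 1.2000° from the x-axis; with |MF| = 27.3, F = M + 27.3·(cos 1.2000°, sin 1.2000°) = (63.064, -20.667). MF is perpendicular to FA; with |FA| = 23.0 on the left of MF, A = F + 23.0·(-0.020942, 0.99978) = (62.582, 2.3281). Then |PA| = |A − P| = 62.625.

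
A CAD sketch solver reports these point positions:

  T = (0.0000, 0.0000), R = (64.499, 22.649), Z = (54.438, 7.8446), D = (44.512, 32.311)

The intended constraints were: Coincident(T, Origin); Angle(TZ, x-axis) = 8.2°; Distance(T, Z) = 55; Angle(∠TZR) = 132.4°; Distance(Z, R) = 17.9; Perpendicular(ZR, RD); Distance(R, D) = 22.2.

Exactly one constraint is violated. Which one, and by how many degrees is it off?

Perpendicular(ZR, RD) — off by 8.40°.

T = (0.00, 0.00) ✓; TZ at 8.200° ✓; |TZ| = 55.00 ✓; ∠TZR = 132.4° ✓; |ZR| = 17.90 ✓; ∠(ZR, RD) = 98.40° ✗; |RD| = 22.20 ✓.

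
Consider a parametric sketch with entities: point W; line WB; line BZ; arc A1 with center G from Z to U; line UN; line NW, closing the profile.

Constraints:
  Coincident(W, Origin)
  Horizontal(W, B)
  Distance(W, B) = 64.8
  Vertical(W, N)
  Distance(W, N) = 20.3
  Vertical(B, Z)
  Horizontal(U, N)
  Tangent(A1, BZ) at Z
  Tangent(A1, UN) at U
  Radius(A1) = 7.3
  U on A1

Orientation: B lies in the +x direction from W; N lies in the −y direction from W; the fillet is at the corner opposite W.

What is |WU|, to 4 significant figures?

60.98

W is at the origin; WB is horizontal with |WB| = 64.8 and B on the +x side, so B = (64.80, 0.000). WN is vertical with |WN| = 20.3 and N on the −y side, so N = (0.000, -20.30). The virtual corner opposite W is at (64.80, -20.30). Tangency of A1 to BZ means the radius GZ is perpendicular to BZ and A1 meets UN tangentially, so GU is at right angles to UN, with radius 7.3, so the center G sits 7.3 in from both sides at G = (57.50, -13.00). That places the tangent points at Z = (64.80, -13.00) on BZ and U = (57.50, -20.30) on UN. Then |WU| = |U − W| = 60.98.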